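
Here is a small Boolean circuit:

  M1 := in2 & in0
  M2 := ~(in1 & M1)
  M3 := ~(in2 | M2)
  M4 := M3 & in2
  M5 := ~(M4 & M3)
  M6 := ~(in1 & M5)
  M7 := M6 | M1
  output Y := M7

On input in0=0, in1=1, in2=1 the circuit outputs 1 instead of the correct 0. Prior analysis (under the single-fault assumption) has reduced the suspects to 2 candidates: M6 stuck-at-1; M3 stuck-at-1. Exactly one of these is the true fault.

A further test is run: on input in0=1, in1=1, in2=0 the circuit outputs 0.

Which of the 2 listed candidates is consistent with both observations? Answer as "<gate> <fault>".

M3 stuck-at-1

Evaluate each candidate on input in0=1, in1=1, in2=0:
  M6 stuck-at-1: M1=0, M2=1, M3=0, M4=0, M5=1, M6=1 [stuck-at-1], M7=1 → 1 — eliminated
  M3 stuck-at-1: M1=0, M2=1, M3=1 [stuck-at-1], M4=0, M5=1, M6=0, M7=0 → 0 — matches
Only M3 stuck-at-1 reproduces the observed 0.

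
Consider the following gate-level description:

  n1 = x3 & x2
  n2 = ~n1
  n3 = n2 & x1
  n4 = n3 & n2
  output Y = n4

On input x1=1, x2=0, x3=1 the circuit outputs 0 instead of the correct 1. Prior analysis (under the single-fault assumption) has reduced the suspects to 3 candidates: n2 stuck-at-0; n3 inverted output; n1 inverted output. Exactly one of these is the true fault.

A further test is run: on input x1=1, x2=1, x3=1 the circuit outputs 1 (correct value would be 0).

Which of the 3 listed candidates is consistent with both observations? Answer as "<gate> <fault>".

Evaluate each candidate on input x1=1, x2=1, x3=1:
  n2 stuck-at-0: n1=1, n2=0 [stuck-at-0], n3=0, n4=0 → 0 — eliminated
  n3 inverted output: n1=1, n2=0, n3=1 [inverted output], n4=0 → 0 — eliminated
  n1 inverted output: n1=0 [inverted output], n2=1, n3=1, n4=1 → 1 — matches
Only n1 inverted output reproduces the observed 1.

n1 inverted output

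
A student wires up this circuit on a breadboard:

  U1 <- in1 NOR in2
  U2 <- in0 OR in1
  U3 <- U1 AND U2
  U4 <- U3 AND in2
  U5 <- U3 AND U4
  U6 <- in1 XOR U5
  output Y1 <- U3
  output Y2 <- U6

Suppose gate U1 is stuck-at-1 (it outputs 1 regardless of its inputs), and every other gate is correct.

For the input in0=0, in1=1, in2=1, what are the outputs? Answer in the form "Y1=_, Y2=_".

Y1=1, Y2=0

Propagate with U1 forced: U1=1 [stuck-at-1], U2=1, U3=1, U4=1, U5=1, U6=0.
So the outputs are Y1=1, Y2=0. (Without the fault they would be Y1=0, Y2=1.)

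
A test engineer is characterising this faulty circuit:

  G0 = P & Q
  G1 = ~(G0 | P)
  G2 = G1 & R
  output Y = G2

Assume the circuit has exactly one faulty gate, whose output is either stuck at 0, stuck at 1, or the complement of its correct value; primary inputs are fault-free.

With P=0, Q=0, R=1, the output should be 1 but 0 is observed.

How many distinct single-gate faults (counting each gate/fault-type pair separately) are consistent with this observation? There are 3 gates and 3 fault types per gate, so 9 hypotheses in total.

Fault-free: G0=0, G1=1, G2=1 → 1. Observed 0.
  G0 stuck-at-0: output 1 ✗
  G0 stuck-at-1: output 0 ✓
  G0 inverted output: output 0 ✓
  G1 stuck-at-0: output 0 ✓
  G1 stuck-at-1: output 1 ✗
  G1 inverted output: output 0 ✓
  G2 stuck-at-0: output 0 ✓
  G2 stuck-at-1: output 1 ✗
  G2 inverted output: output 0 ✓
Consistent faults: {G0 stuck-at-1, G0 inverted output, G1 stuck-at-0, G1 inverted output, G2 stuck-at-0, G2 inverted output} — 6 in all.

6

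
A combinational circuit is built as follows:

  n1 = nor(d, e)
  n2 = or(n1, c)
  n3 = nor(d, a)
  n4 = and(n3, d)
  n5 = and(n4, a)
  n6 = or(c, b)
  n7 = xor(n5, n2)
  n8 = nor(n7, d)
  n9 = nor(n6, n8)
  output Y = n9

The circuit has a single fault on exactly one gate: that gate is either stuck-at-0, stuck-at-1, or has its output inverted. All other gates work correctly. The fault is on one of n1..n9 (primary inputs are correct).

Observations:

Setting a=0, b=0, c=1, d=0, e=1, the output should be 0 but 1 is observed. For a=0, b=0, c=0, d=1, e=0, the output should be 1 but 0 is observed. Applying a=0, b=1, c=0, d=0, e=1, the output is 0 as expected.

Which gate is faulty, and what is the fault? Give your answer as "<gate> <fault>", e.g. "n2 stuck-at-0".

Fault-free values for test 1 (a=0, b=0, c=1, d=0, e=1): n1=0, n2=1, n3=1, n4=0, n5=0, n6=1, n7=1, n8=0, n9=0, giving Y=0. Observed 1.
Test 1: faults giving observed 1 are {n6 stuck-at-0, n6 inverted output, n9 stuck-at-1, n9 inverted output}.
Test 2 (a=0, b=0, c=0, d=1, e=0): fault-free n1=0, n2=0, n3=0, n4=0, n5=0, n6=0, n7=0, n8=0, n9=1 → 1; observed 0. Eliminates n6 stuck-at-0, n9 stuck-at-1.
Test 3 (a=0, b=1, c=0, d=0, e=1): fault-free n1=0, n2=0, n3=1, n4=0, n5=0, n6=1, n7=0, n8=1, n9=0 → 0; observed 0. Eliminates n9 inverted output.
Only n6 inverted output is consistent with every test.

n6 inverted output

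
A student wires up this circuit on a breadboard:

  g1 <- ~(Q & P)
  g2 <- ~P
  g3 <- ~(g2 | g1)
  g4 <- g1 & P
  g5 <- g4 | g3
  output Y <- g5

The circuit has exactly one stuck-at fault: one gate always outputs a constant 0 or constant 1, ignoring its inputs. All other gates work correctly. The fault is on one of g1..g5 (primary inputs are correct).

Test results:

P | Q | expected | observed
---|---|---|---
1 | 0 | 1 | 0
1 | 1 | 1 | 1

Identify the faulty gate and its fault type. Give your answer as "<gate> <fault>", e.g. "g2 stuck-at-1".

Fault-free values for test 1 (P=1, Q=0): g1=1, g2=0, g3=0, g4=1, g5=1, giving Y=1. Observed 0.
Test 1: faults giving observed 0 are {g4 stuck-at-0, g5 stuck-at-0}.
Test 2 (P=1, Q=1): fault-free g1=0, g2=0, g3=1, g4=0, g5=1 → 1; observed 1. Eliminates g5 stuck-at-0.
Only g4 stuck-at-0 is consistent with every test.

g4 stuck-at-0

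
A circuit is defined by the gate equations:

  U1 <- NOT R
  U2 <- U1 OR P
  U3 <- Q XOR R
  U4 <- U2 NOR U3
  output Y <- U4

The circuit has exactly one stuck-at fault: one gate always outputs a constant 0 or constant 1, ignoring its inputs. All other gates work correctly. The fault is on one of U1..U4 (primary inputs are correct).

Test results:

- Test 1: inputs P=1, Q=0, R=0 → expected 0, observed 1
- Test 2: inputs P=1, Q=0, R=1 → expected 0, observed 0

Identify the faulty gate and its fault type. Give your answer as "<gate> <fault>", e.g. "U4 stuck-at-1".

Fault-free values for test 1 (P=1, Q=0, R=0): U1=1, U2=1, U3=0, U4=0, giving Y=0. Observed 1.
Test 1: faults giving observed 1 are {U2 stuck-at-0, U4 stuck-at-1}.
Test 2 (P=1, Q=0, R=1): fault-free U1=0, U2=1, U3=1, U4=0 → 0; observed 0. Eliminates U4 stuck-at-1.
Only U2 stuck-at-0 is consistent with every test.

U2 stuck-at-0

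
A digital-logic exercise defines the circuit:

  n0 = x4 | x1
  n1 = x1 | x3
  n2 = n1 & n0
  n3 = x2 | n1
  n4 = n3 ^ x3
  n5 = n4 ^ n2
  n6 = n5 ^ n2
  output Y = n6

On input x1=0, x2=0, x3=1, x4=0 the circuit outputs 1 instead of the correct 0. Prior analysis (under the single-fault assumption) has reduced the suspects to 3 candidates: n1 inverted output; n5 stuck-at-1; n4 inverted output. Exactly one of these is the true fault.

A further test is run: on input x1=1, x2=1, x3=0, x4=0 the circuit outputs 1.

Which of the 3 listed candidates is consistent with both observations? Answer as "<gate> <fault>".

n1 inverted output

Evaluate each candidate on input x1=1, x2=1, x3=0, x4=0:
  n1 inverted output: n0=1, n1=0 [inverted output], n2=0, n3=1, n4=1, n5=1, n6=1 → 1 — matches
  n5 stuck-at-1: n0=1, n1=1, n2=1, n3=1, n4=1, n5=1 [stuck-at-1], n6=0 → 0 — eliminated
  n4 inverted output: n0=1, n1=1, n2=1, n3=1, n4=0 [inverted output], n5=1, n6=0 → 0 — eliminated
Only n1 inverted output reproduces the observed 1.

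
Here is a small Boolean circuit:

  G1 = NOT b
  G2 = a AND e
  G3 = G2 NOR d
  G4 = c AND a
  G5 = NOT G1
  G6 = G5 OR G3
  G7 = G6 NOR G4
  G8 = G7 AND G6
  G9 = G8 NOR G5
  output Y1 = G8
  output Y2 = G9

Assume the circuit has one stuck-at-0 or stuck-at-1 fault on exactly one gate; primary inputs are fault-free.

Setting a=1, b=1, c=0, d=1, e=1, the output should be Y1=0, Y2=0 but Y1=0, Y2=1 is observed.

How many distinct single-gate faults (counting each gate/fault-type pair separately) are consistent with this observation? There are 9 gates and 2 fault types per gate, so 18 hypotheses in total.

3

Fault-free: G1=0, G2=1, G3=0, G4=0, G5=1, G6=1, G7=0, G8=0, G9=0 → Y1=0, Y2=0. Observed Y1=0, Y2=1.
  G1: stuck-at-1 ✓; others ✗
  G2: none of the 2 fault types match ✗
  G3: none of the 2 fault types match ✗
  G4: none of the 2 fault types match ✗
  G5: stuck-at-0 ✓; others ✗
  G6: none of the 2 fault types match ✗
  G7: none of the 2 fault types match ✗
  G8: none of the 2 fault types match ✗
  G9: stuck-at-1 ✓; others ✗
Consistent faults: {G1 stuck-at-1, G5 stuck-at-0, G9 stuck-at-1} — 3 in all.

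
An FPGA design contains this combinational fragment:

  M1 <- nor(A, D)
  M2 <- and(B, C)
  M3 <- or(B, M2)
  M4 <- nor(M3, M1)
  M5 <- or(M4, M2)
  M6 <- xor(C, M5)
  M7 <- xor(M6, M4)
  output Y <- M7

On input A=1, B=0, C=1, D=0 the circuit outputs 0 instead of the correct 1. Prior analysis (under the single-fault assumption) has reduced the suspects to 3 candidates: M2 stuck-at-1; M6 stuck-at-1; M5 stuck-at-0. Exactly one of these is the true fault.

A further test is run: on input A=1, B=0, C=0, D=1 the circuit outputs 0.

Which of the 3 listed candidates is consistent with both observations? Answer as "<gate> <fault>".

M6 stuck-at-1

Evaluate each candidate on input A=1, B=0, C=0, D=1:
  M2 stuck-at-1: M1=0, M2=1 [stuck-at-1], M3=1, M4=0, M5=1, M6=1, M7=1 → 1 — eliminated
  M6 stuck-at-1: M1=0, M2=0, M3=0, M4=1, M5=1, M6=1 [stuck-at-1], M7=0 → 0 — matches
  M5 stuck-at-0: M1=0, M2=0, M3=0, M4=1, M5=0 [stuck-at-0], M6=0, M7=1 → 1 — eliminated
Only M6 stuck-at-1 reproduces the observed 0.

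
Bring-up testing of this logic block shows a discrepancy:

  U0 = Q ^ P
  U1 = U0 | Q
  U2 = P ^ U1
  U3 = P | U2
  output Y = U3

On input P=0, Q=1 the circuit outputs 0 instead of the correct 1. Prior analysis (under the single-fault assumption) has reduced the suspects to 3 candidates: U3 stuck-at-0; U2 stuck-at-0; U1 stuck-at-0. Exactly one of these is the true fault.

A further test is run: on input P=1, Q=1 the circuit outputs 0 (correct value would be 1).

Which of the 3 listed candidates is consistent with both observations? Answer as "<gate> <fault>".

U3 stuck-at-0

Evaluate each candidate on input P=1, Q=1:
  U3 stuck-at-0: U0=0, U1=1, U2=0, U3=0 [stuck-at-0] → 0 — matches
  U2 stuck-at-0: U0=0, U1=1, U2=0 [stuck-at-0], U3=1 → 1 — eliminated
  U1 stuck-at-0: U0=0, U1=0 [stuck-at-0], U2=1, U3=1 → 1 — eliminated
Only U3 stuck-at-0 reproduces the observed 0.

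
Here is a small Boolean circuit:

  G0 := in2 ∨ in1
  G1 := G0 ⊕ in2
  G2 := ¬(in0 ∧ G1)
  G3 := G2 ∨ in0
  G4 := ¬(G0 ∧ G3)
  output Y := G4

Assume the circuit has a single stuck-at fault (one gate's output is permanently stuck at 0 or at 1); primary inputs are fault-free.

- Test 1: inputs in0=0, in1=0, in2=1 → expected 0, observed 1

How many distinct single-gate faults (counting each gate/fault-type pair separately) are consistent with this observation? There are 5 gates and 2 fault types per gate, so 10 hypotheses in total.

Fault-free: G0=1, G1=0, G2=1, G3=1, G4=0 → 0. Observed 1.
  G0 stuck-at-0: output 1 ✓
  G0 stuck-at-1: output 0 ✗
  G1 stuck-at-0: output 0 ✗
  G1 stuck-at-1: output 0 ✗
  G2 stuck-at-0: output 1 ✓
  G2 stuck-at-1: output 0 ✗
  G3 stuck-at-0: output 1 ✓
  G3 stuck-at-1: output 0 ✗
  G4 stuck-at-0: output 0 ✗
  G4 stuck-at-1: output 1 ✓
Consistent faults: {G0 stuck-at-0, G2 stuck-at-0, G3 stuck-at-0, G4 stuck-at-1} — 4 in all.

4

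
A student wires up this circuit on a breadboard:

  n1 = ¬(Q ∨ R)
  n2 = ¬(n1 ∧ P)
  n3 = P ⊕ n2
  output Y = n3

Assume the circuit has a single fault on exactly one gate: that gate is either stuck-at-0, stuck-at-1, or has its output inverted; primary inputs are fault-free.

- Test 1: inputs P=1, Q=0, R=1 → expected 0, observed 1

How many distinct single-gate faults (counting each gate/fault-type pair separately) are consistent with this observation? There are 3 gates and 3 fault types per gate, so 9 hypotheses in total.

6

Fault-free: n1=0, n2=1, n3=0 → 0. Observed 1.
  n1 stuck-at-0: output 0 ✗
  n1 stuck-at-1: output 1 ✓
  n1 inverted output: output 1 ✓
  n2 stuck-at-0: output 1 ✓
  n2 stuck-at-1: output 0 ✗
  n2 inverted output: output 1 ✓
  n3 stuck-at-0: output 0 ✗
  n3 stuck-at-1: output 1 ✓
  n3 inverted output: output 1 ✓
Consistent faults: {n1 stuck-at-1, n1 inverted output, n2 stuck-at-0, n2 inverted output, n3 stuck-at-1, n3 inverted output} — 6 in all.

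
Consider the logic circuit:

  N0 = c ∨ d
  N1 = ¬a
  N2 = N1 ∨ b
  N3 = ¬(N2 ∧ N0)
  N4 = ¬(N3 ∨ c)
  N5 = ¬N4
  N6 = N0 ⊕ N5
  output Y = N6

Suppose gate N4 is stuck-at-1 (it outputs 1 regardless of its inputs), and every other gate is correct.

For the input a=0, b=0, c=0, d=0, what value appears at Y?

0

Propagate with N4 forced: N0=0, N1=1, N2=1, N3=1, N4=1 [stuck-at-1], N5=0, N6=0.
So Y = 0. (Without the fault it would be 1.)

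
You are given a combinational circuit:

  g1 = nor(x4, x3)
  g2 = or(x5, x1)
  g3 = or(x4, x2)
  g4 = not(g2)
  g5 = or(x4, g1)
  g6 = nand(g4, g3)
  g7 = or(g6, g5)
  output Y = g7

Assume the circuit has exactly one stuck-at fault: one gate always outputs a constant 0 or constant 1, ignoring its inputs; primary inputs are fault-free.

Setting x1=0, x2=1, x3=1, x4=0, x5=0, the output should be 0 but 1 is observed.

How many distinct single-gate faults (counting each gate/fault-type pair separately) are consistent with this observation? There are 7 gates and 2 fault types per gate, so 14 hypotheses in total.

7

Fault-free: g1=0, g2=0, g3=1, g4=1, g5=0, g6=0, g7=0 → 0. Observed 1.
  g1 stuck-at-0: output 0 ✗
  g1 stuck-at-1: output 1 ✓
  g2 stuck-at-0: output 0 ✗
  g2 stuck-at-1: output 1 ✓
  g3 stuck-at-0: output 1 ✓
  g3 stuck-at-1: output 0 ✗
  g4 stuck-at-0: output 1 ✓
  g4 stuck-at-1: output 0 ✗
  g5 stuck-at-0: output 0 ✗
  g5 stuck-at-1: output 1 ✓
  g6 stuck-at-0: output 0 ✗
  g6 stuck-at-1: output 1 ✓
  g7 stuck-at-0: output 0 ✗
  g7 stuck-at-1: output 1 ✓
Consistent faults: {g1 stuck-at-1, g2 stuck-at-1, g3 stuck-at-0, g4 stuck-at-0, g5 stuck-at-1, g6 stuck-at-1, g7 stuck-at-1} — 7 in all.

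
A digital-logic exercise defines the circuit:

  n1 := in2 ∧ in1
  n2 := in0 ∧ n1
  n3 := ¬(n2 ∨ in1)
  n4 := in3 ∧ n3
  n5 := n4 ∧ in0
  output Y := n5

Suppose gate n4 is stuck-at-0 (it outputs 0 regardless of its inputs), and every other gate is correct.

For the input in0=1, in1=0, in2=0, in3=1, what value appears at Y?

Propagate with n4 forced: n1=0, n2=0, n3=1, n4=0 [stuck-at-0], n5=0.
So Y = 0. (Without the fault it would be 1.)

0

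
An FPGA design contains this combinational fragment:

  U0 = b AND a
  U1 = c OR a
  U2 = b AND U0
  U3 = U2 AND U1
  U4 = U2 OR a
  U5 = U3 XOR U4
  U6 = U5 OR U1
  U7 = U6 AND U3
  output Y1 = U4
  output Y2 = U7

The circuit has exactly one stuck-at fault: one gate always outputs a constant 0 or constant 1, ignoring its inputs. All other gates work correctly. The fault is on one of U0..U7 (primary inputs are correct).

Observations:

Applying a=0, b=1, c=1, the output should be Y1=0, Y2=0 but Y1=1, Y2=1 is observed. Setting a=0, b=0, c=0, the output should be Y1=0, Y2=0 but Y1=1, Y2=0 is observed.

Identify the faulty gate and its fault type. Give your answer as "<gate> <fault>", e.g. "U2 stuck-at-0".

Fault-free values for test 1 (a=0, b=1, c=1): U0=0, U1=1, U2=0, U3=0, U4=0, U5=0, U6=1, U7=0, giving Y1=0, Y2=0. Observed Y1=1, Y2=1.
Test 1: faults giving observed Y1=1, Y2=1 are {U0 stuck-at-1, U2 stuck-at-1}.
Test 2 (a=0, b=0, c=0): fault-free U0=0, U1=0, U2=0, U3=0, U4=0, U5=0, U6=0, U7=0 → Y1=0, Y2=0; observed Y1=1, Y2=0. Eliminates U0 stuck-at-1.
Only U2 stuck-at-1 is consistent with every test.

U2 stuck-at-1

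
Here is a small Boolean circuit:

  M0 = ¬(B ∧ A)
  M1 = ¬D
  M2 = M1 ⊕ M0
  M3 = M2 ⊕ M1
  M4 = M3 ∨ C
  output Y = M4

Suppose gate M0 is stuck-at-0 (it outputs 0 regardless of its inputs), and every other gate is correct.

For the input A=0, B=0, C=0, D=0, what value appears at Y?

0

Propagate with M0 forced: M0=0 [stuck-at-0], M1=1, M2=1, M3=0, M4=0.
So Y = 0. (Without the fault it would be 1.)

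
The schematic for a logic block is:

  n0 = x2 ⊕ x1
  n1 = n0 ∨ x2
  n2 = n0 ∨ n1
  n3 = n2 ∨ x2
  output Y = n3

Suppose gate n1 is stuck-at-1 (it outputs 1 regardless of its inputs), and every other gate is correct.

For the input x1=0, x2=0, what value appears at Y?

1

Propagate with n1 forced: n0=0, n1=1 [stuck-at-1], n2=1, n3=1.
So Y = 1. (Without the fault it would be 0.)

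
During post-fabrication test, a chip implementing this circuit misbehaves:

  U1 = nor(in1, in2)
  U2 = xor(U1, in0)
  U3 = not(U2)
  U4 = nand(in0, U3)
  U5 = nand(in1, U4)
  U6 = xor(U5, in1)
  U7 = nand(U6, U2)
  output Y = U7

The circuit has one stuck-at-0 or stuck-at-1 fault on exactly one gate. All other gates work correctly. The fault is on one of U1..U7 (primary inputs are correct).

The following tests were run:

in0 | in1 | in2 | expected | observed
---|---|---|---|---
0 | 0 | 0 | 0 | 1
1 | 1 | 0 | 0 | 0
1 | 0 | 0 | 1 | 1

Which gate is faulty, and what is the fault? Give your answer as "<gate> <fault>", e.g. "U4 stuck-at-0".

Fault-free values for test 1 (in0=0, in1=0, in2=0): U1=1, U2=1, U3=0, U4=1, U5=1, U6=1, U7=0, giving Y=0. Observed 1.
Test 1: faults giving observed 1 are {U1 stuck-at-0, U2 stuck-at-0, U5 stuck-at-0, U6 stuck-at-0, U7 stuck-at-1}.
Test 2 (in0=1, in1=1, in2=0): fault-free U1=0, U2=1, U3=0, U4=1, U5=0, U6=1, U7=0 → 0; observed 0. Eliminates U2 stuck-at-0, U6 stuck-at-0, U7 stuck-at-1.
Test 3 (in0=1, in1=0, in2=0): fault-free U1=1, U2=0, U3=1, U4=0, U5=1, U6=1, U7=1 → 1; observed 1. Eliminates U1 stuck-at-0.
Only U5 stuck-at-0 is consistent with every test.

U5 stuck-at-0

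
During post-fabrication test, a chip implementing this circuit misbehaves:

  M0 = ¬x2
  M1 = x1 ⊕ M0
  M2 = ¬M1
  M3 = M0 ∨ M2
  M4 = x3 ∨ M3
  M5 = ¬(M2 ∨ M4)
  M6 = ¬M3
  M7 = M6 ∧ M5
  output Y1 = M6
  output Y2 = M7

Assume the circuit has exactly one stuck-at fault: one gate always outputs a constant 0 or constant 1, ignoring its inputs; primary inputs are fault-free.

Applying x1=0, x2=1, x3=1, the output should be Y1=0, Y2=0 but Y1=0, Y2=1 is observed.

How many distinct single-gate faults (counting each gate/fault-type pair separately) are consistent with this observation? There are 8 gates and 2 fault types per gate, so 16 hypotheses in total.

Fault-free: M0=0, M1=0, M2=1, M3=1, M4=1, M5=0, M6=0, M7=0 → Y1=0, Y2=0. Observed Y1=0, Y2=1.
  M0: none of the 2 fault types match ✗
  M1: none of the 2 fault types match ✗
  M2: none of the 2 fault types match ✗
  M3: none of the 2 fault types match ✗
  M4: none of the 2 fault types match ✗
  M5: none of the 2 fault types match ✗
  M6: none of the 2 fault types match ✗
  M7: stuck-at-1 ✓; others ✗
Consistent faults: {M7 stuck-at-1} — 1 in all.

1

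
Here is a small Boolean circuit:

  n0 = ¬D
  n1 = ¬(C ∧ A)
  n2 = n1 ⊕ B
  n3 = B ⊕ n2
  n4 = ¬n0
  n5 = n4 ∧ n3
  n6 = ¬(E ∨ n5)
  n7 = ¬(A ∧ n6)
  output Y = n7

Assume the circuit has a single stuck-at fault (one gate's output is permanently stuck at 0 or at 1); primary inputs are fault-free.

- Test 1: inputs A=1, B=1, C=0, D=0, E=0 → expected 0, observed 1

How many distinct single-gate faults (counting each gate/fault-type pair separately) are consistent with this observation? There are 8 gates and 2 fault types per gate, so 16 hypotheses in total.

5

Fault-free: n0=1, n1=1, n2=0, n3=1, n4=0, n5=0, n6=1, n7=0 → 0. Observed 1.
  n0: stuck-at-0 ✓; others ✗
  n1: none of the 2 fault types match ✗
  n2: none of the 2 fault types match ✗
  n3: none of the 2 fault types match ✗
  n4: stuck-at-1 ✓; others ✗
  n5: stuck-at-1 ✓; others ✗
  n6: stuck-at-0 ✓; others ✗
  n7: stuck-at-1 ✓; others ✗
Consistent faults: {n0 stuck-at-0, n4 stuck-at-1, n5 stuck-at-1, n6 stuck-at-0, n7 stuck-at-1} — 5 in all.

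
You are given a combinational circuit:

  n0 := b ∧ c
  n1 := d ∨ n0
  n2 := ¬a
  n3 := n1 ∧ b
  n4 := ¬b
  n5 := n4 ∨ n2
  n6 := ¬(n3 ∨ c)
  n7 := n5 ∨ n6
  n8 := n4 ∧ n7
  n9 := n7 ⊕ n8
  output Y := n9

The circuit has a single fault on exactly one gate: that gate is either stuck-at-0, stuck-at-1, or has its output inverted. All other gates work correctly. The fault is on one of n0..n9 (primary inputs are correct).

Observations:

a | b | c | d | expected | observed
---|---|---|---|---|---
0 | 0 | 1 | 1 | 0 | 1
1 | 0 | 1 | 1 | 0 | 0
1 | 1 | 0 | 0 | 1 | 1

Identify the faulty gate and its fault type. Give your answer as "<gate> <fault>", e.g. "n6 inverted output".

Fault-free values for test 1 (a=0, b=0, c=1, d=1): n0=0, n1=1, n2=1, n3=0, n4=1, n5=1, n6=0, n7=1, n8=1, n9=0, giving Y=0. Observed 1.
Test 1: faults giving observed 1 are {n4 stuck-at-0, n4 inverted output, n8 stuck-at-0, n8 inverted output, n9 stuck-at-1, n9 inverted output}.
Test 2 (a=1, b=0, c=1, d=1): fault-free n0=0, n1=1, n2=0, n3=0, n4=1, n5=1, n6=0, n7=1, n8=1, n9=0 → 0; observed 0. Eliminates n8 stuck-at-0, n8 inverted output, n9 stuck-at-1, n9 inverted output.
Test 3 (a=1, b=1, c=0, d=0): fault-free n0=0, n1=0, n2=0, n3=0, n4=0, n5=0, n6=1, n7=1, n8=0, n9=1 → 1; observed 1. Eliminates n4 inverted output.
Only n4 stuck-at-0 is consistent with every test.

n4 stuck-at-0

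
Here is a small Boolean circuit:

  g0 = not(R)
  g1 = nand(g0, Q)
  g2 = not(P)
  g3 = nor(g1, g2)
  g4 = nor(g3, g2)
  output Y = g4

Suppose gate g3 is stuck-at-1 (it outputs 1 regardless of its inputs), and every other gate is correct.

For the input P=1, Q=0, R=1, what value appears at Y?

Propagate with g3 forced: g0=0, g1=1, g2=0, g3=1 [stuck-at-1], g4=0.
So Y = 0. (Without the fault it would be 1.)

0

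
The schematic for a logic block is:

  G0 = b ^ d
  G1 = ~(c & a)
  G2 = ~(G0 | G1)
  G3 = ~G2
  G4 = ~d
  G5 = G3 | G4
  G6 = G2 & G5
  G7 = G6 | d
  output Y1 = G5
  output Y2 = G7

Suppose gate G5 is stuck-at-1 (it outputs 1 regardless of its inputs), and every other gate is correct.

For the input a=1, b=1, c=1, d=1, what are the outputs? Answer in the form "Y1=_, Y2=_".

Propagate with G5 forced: G0=0, G1=0, G2=1, G3=0, G4=0, G5=1 [stuck-at-1], G6=1, G7=1.
So the outputs are Y1=1, Y2=1. (Without the fault they would be Y1=0, Y2=1.)

Y1=1, Y2=1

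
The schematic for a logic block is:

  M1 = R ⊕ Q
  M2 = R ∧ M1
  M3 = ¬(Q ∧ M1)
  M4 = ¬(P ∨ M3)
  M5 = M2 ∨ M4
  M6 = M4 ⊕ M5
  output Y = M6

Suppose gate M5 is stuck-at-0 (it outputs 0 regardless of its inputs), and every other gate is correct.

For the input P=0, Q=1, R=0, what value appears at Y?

1

Propagate with M5 forced: M1=1, M2=0, M3=0, M4=1, M5=0 [stuck-at-0], M6=1.
So Y = 1. (Without the fault it would be 0.)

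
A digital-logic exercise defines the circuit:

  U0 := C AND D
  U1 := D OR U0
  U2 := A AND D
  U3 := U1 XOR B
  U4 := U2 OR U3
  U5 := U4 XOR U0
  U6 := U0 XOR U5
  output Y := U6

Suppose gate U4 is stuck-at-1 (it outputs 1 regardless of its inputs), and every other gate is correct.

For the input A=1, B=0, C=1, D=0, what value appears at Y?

Propagate with U4 forced: U0=0, U1=0, U2=0, U3=0, U4=1 [stuck-at-1], U5=1, U6=1.
So Y = 1. (Without the fault it would be 0.)

1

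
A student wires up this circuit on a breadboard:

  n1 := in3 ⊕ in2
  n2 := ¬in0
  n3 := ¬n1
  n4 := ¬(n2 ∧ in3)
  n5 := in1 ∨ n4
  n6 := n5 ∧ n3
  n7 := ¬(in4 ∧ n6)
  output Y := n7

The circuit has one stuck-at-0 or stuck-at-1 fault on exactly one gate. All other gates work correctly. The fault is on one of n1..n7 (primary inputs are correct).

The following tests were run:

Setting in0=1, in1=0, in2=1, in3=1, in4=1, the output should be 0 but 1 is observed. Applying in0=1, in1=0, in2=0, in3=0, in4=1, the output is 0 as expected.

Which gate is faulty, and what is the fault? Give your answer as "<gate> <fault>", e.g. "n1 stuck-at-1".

n2 stuck-at-1

Fault-free values for test 1 (in0=1, in1=0, in2=1, in3=1, in4=1): n1=0, n2=0, n3=1, n4=1, n5=1, n6=1, n7=0, giving Y=0. Observed 1.
Test 1: faults giving observed 1 are {n1 stuck-at-1, n2 stuck-at-1, n3 stuck-at-0, n4 stuck-at-0, n5 stuck-at-0, n6 stuck-at-0, n7 stuck-at-1}.
Test 2 (in0=1, in1=0, in2=0, in3=0, in4=1): fault-free n1=0, n2=0, n3=1, n4=1, n5=1, n6=1, n7=0 → 0; observed 0. Eliminates n1 stuck-at-1, n3 stuck-at-0, n4 stuck-at-0, n5 stuck-at-0, n6 stuck-at-0, n7 stuck-at-1.
Only n2 stuck-at-1 is consistent with every test.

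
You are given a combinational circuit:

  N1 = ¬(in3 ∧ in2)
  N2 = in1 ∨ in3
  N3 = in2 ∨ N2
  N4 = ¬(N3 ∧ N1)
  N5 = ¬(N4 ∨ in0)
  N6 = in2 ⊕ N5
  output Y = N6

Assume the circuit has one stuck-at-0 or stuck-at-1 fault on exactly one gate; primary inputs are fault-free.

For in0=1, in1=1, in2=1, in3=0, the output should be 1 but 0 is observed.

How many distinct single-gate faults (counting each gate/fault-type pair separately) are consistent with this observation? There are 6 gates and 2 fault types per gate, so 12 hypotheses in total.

2

Fault-free: N1=1, N2=1, N3=1, N4=0, N5=0, N6=1 → 1. Observed 0.
  N1 stuck-at-0: output 1 ✗
  N1 stuck-at-1: output 1 ✗
  N2 stuck-at-0: output 1 ✗
  N2 stuck-at-1: output 1 ✗
  N3 stuck-at-0: output 1 ✗
  N3 stuck-at-1: output 1 ✗
  N4 stuck-at-0: output 1 ✗
  N4 stuck-at-1: output 1 ✗
  N5 stuck-at-0: output 1 ✗
  N5 stuck-at-1: output 0 ✓
  N6 stuck-at-0: output 0 ✓
  N6 stuck-at-1: output 1 ✗
Consistent faults: {N5 stuck-at-1, N6 stuck-at-0} — 2 in all.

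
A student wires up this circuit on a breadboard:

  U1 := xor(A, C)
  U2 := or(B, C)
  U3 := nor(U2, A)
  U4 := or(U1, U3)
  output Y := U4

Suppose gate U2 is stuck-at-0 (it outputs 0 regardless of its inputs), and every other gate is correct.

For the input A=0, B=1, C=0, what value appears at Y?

Propagate with U2 forced: U1=0, U2=0 [stuck-at-0], U3=1, U4=1.
So Y = 1. (Without the fault it would be 0.)

1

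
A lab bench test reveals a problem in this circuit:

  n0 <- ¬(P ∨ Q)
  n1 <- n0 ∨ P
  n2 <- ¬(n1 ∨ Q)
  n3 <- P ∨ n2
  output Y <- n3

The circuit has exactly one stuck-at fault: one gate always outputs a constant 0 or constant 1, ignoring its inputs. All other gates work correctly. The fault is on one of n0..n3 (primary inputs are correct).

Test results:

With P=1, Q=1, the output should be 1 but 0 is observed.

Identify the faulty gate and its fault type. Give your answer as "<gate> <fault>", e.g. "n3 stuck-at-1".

Fault-free values for test 1 (P=1, Q=1): n0=0, n1=1, n2=0, n3=1, giving Y=1. Observed 0.
Test 1: faults giving observed 0 are {n3 stuck-at-0}.
Only n3 stuck-at-0 is consistent with every test.

n3 stuck-at-0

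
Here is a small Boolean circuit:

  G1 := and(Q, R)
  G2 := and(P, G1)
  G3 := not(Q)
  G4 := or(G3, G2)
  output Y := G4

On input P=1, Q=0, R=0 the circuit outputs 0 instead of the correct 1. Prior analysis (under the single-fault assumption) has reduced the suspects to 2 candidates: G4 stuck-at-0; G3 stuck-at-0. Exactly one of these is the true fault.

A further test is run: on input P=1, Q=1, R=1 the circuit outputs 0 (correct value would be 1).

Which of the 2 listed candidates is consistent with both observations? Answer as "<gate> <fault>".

Evaluate each candidate on input P=1, Q=1, R=1:
  G4 stuck-at-0: G1=1, G2=1, G3=0, G4=0 [stuck-at-0] → 0 — matches
  G3 stuck-at-0: G1=1, G2=1, G3=0 [stuck-at-0], G4=1 → 1 — eliminated
Only G4 stuck-at-0 reproduces the observed 0.

G4 stuck-at-0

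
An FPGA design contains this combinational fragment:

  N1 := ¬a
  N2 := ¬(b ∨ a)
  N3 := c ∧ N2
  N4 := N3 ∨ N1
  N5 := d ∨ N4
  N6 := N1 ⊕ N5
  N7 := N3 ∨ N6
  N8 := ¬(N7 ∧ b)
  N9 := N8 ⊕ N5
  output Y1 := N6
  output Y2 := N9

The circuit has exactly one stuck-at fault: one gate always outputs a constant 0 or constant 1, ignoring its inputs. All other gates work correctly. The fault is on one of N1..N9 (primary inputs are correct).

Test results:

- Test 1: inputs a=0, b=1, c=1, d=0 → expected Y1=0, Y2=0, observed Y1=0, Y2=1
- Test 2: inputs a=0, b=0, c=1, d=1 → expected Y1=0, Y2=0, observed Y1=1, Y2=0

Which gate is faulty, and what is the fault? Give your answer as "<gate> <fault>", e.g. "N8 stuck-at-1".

N1 stuck-at-0

Fault-free values for test 1 (a=0, b=1, c=1, d=0): N1=1, N2=0, N3=0, N4=1, N5=1, N6=0, N7=0, N8=1, N9=0, giving Y1=0, Y2=0. Observed Y1=0, Y2=1.
Test 1: faults giving observed Y1=0, Y2=1 are {N1 stuck-at-0, N2 stuck-at-1, N3 stuck-at-1, N7 stuck-at-1, N8 stuck-at-0, N9 stuck-at-1}.
Test 2 (a=0, b=0, c=1, d=1): fault-free N1=1, N2=1, N3=1, N4=1, N5=1, N6=0, N7=1, N8=1, N9=0 → Y1=0, Y2=0; observed Y1=1, Y2=0. Eliminates N2 stuck-at-1, N3 stuck-at-1, N7 stuck-at-1, N8 stuck-at-0, N9 stuck-at-1.
Only N1 stuck-at-0 is consistent with every test.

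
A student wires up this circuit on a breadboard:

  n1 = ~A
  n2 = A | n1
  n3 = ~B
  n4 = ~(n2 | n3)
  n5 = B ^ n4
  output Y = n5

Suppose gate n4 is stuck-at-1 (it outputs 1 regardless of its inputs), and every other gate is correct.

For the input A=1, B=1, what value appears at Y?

0

Propagate with n4 forced: n1=0, n2=1, n3=0, n4=1 [stuck-at-1], n5=0.
So Y = 0. (Without the fault it would be 1.)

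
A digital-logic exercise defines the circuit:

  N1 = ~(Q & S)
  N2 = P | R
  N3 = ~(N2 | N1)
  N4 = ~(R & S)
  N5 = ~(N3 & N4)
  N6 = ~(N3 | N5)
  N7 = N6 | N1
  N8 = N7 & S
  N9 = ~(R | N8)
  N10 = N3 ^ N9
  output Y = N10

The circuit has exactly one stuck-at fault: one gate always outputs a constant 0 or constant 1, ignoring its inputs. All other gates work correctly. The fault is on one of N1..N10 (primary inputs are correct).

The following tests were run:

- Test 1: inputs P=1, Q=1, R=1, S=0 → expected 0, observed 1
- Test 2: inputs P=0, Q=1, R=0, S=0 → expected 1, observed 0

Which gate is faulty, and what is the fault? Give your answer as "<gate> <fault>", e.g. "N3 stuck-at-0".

Fault-free values for test 1 (P=1, Q=1, R=1, S=0): N1=1, N2=1, N3=0, N4=1, N5=1, N6=0, N7=1, N8=0, N9=0, N10=0, giving Y=0. Observed 1.
Test 1: faults giving observed 1 are {N3 stuck-at-1, N9 stuck-at-1, N10 stuck-at-1}.
Test 2 (P=0, Q=1, R=0, S=0): fault-free N1=1, N2=0, N3=0, N4=1, N5=1, N6=0, N7=1, N8=0, N9=1, N10=1 → 1; observed 0. Eliminates N9 stuck-at-1, N10 stuck-at-1.
Only N3 stuck-at-1 is consistent with every test.

N3 stuck-at-1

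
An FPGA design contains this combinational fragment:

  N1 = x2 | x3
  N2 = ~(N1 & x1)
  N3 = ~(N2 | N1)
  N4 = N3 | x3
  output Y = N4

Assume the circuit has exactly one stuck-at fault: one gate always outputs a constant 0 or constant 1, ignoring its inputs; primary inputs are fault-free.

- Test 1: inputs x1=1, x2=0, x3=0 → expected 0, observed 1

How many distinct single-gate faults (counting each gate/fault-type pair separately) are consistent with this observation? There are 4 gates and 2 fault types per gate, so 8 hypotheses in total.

3

Fault-free: N1=0, N2=1, N3=0, N4=0 → 0. Observed 1.
  N1 stuck-at-0: output 0 ✗
  N1 stuck-at-1: output 0 ✗
  N2 stuck-at-0: output 1 ✓
  N2 stuck-at-1: output 0 ✗
  N3 stuck-at-0: output 0 ✗
  N3 stuck-at-1: output 1 ✓
  N4 stuck-at-0: output 0 ✗
  N4 stuck-at-1: output 1 ✓
Consistent faults: {N2 stuck-at-0, N3 stuck-at-1, N4 stuck-at-1} — 3 in all.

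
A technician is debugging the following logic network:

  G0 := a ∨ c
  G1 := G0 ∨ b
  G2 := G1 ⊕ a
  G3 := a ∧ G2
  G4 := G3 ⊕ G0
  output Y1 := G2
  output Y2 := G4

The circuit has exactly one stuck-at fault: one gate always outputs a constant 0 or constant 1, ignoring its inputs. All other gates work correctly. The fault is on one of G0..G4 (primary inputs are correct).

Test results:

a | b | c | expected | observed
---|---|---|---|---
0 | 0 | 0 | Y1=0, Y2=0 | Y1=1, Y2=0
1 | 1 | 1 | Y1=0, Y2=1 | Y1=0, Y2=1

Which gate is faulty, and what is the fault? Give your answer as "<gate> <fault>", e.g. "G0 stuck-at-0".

G1 stuck-at-1

Fault-free values for test 1 (a=0, b=0, c=0): G0=0, G1=0, G2=0, G3=0, G4=0, giving Y1=0, Y2=0. Observed Y1=1, Y2=0.
Test 1: faults giving observed Y1=1, Y2=0 are {G1 stuck-at-1, G2 stuck-at-1}.
Test 2 (a=1, b=1, c=1): fault-free G0=1, G1=1, G2=0, G3=0, G4=1 → Y1=0, Y2=1; observed Y1=0, Y2=1. Eliminates G2 stuck-at-1.
Only G1 stuck-at-1 is consistent with every test.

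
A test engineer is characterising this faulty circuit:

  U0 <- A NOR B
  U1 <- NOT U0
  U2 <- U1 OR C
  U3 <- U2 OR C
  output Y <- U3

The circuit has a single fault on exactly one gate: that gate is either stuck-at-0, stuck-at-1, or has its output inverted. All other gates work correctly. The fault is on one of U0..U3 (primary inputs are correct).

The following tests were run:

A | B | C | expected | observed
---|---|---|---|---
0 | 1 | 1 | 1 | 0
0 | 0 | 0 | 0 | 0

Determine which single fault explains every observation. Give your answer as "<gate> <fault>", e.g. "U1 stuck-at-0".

Fault-free values for test 1 (A=0, B=1, C=1): U0=0, U1=1, U2=1, U3=1, giving Y=1. Observed 0.
Test 1: faults giving observed 0 are {U3 stuck-at-0, U3 inverted output}.
Test 2 (A=0, B=0, C=0): fault-free U0=1, U1=0, U2=0, U3=0 → 0; observed 0. Eliminates U3 inverted output.
Only U3 stuck-at-0 is consistent with every test.

U3 stuck-at-0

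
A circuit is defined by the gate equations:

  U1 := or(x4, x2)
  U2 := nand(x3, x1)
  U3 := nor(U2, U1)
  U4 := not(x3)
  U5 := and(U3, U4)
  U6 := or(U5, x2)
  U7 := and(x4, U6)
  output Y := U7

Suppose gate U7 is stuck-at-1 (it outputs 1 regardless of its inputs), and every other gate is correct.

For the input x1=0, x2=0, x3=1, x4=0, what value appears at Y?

1

Propagate with U7 forced: U1=0, U2=1, U3=0, U4=0, U5=0, U6=0, U7=1 [stuck-at-1].
So Y = 1. (Without the fault it would be 0.)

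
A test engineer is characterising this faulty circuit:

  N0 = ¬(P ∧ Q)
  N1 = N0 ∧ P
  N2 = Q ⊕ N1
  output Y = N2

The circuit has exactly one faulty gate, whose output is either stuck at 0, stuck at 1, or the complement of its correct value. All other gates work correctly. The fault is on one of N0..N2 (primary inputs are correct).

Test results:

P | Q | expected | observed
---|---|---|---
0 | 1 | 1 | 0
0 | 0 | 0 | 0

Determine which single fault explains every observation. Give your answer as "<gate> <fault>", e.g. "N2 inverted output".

N2 stuck-at-0

Fault-free values for test 1 (P=0, Q=1): N0=1, N1=0, N2=1, giving Y=1. Observed 0.
Test 1: faults giving observed 0 are {N1 stuck-at-1, N1 inverted output, N2 stuck-at-0, N2 inverted output}.
Test 2 (P=0, Q=0): fault-free N0=1, N1=0, N2=0 → 0; observed 0. Eliminates N1 stuck-at-1, N1 inverted output, N2 inverted output.
Only N2 stuck-at-0 is consistent with every test.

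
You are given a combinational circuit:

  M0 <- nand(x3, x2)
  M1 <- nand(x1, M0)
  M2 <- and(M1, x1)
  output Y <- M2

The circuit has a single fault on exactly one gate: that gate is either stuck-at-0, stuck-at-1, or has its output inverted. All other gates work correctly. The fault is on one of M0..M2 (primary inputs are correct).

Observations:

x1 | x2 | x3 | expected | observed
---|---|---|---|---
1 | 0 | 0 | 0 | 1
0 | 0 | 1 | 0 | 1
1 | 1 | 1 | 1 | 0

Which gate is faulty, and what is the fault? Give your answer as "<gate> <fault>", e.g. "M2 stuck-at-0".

M2 inverted output

Fault-free values for test 1 (x1=1, x2=0, x3=0): M0=1, M1=0, M2=0, giving Y=0. Observed 1.
Test 1: faults giving observed 1 are {M0 stuck-at-0, M0 inverted output, M1 stuck-at-1, M1 inverted output, M2 stuck-at-1, M2 inverted output}.
Test 2 (x1=0, x2=0, x3=1): fault-free M0=1, M1=1, M2=0 → 0; observed 1. Eliminates M0 stuck-at-0, M0 inverted output, M1 stuck-at-1, M1 inverted output.
Test 3 (x1=1, x2=1, x3=1): fault-free M0=0, M1=1, M2=1 → 1; observed 0. Eliminates M2 stuck-at-1.
Only M2 inverted output is consistent with every test.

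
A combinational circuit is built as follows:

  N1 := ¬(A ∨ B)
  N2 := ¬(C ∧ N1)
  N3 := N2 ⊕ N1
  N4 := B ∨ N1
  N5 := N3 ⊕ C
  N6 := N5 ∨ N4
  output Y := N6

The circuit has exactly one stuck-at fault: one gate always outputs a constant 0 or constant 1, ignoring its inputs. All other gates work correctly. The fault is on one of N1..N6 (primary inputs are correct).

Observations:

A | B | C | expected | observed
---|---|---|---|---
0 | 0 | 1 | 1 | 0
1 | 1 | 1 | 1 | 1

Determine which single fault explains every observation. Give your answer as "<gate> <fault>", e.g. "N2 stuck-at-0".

Fault-free values for test 1 (A=0, B=0, C=1): N1=1, N2=0, N3=1, N4=1, N5=0, N6=1, giving Y=1. Observed 0.
Test 1: faults giving observed 0 are {N1 stuck-at-0, N4 stuck-at-0, N6 stuck-at-0}.
Test 2 (A=1, B=1, C=1): fault-free N1=0, N2=1, N3=1, N4=1, N5=0, N6=1 → 1; observed 1. Eliminates N4 stuck-at-0, N6 stuck-at-0.
Only N1 stuck-at-0 is consistent with every test.

N1 stuck-at-0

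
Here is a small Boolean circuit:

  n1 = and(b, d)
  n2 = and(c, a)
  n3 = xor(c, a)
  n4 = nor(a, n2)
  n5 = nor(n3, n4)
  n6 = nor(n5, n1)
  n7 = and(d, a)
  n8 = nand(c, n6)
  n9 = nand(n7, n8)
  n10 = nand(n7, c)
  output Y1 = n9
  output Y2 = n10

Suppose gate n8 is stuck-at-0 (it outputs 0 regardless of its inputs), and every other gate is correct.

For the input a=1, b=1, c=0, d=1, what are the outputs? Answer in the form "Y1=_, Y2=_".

Y1=1, Y2=1

Propagate with n8 forced: n1=1, n2=0, n3=1, n4=0, n5=0, n6=0, n7=1, n8=0 [stuck-at-0], n9=1, n10=1.
So the outputs are Y1=1, Y2=1. (Without the fault they would be Y1=0, Y2=1.)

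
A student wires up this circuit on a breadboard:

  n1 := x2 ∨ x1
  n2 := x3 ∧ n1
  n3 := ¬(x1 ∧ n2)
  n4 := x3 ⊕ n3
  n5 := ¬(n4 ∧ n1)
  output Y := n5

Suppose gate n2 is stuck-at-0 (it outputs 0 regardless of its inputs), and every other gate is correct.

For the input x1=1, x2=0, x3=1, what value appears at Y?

Propagate with n2 forced: n1=1, n2=0 [stuck-at-0], n3=1, n4=0, n5=1.
So Y = 1. (Without the fault it would be 0.)

1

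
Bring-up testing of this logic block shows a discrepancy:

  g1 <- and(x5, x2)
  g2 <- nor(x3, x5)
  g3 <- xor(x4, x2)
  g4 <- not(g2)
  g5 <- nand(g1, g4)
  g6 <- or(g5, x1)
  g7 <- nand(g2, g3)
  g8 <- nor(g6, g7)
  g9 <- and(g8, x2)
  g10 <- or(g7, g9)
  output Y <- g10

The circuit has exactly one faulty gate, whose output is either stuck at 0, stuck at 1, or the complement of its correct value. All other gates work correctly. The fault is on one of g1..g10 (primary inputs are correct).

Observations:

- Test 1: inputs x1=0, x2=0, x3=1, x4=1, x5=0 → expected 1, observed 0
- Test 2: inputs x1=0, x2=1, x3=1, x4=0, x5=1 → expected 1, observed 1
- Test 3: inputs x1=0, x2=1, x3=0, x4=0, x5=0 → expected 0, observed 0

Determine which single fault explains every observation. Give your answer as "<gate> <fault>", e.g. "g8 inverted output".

Fault-free values for test 1 (x1=0, x2=0, x3=1, x4=1, x5=0): g1=0, g2=0, g3=1, g4=1, g5=1, g6=1, g7=1, g8=0, g9=0, g10=1, giving Y=1. Observed 0.
Test 1: faults giving observed 0 are {g2 stuck-at-1, g2 inverted output, g7 stuck-at-0, g7 inverted output, g10 stuck-at-0, g10 inverted output}.
Test 2 (x1=0, x2=1, x3=1, x4=0, x5=1): fault-free g1=1, g2=0, g3=1, g4=1, g5=0, g6=0, g7=1, g8=0, g9=0, g10=1 → 1; observed 1. Eliminates g2 stuck-at-1, g2 inverted output, g10 stuck-at-0, g10 inverted output.
Test 3 (x1=0, x2=1, x3=0, x4=0, x5=0): fault-free g1=0, g2=1, g3=1, g4=0, g5=1, g6=1, g7=0, g8=0, g9=0, g10=0 → 0; observed 0. Eliminates g7 inverted output.
Only g7 stuck-at-0 is consistent with every test.

g7 stuck-at-0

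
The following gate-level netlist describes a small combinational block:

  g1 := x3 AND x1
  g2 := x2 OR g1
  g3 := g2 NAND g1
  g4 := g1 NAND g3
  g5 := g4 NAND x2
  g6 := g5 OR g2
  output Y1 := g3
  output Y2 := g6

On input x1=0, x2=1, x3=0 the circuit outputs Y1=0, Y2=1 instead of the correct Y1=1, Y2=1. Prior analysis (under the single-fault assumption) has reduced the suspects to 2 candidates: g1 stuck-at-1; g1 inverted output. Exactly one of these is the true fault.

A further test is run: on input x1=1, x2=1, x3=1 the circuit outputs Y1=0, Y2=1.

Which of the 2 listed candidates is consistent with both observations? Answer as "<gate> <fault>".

Evaluate each candidate on input x1=1, x2=1, x3=1:
  g1 stuck-at-1: g1=1 [stuck-at-1], g2=1, g3=0, g4=1, g5=0, g6=1 → Y1=0, Y2=1 — matches
  g1 inverted output: g1=0 [inverted output], g2=1, g3=1, g4=1, g5=0, g6=1 → Y1=1, Y2=1 — eliminated
Only g1 stuck-at-1 reproduces the observed Y1=0, Y2=1.

g1 stuck-at-1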